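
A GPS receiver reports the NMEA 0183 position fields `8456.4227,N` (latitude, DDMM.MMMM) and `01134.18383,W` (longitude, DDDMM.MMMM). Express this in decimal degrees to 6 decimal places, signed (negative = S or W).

Lat: degrees = first 2 digits = 84, minutes = 56.4227; 84 + 56.4227/60 = 84.9403783
N → positive
λ: degrees = first 3 digits = 11, minutes = 34.18383; 11 + 34.18383/60 = 11.5697305
hemisphere W, so the sign is −

84.940378, -11.569731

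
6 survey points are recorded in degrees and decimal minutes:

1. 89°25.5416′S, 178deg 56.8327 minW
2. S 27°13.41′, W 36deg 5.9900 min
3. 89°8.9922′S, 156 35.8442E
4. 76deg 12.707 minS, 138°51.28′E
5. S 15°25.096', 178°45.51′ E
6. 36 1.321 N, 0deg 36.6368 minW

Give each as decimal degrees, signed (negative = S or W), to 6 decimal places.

1. -89.425693, -178.947212
2. -27.223500, -36.099833
3. -89.149870, 156.597403
4. -76.211783, 138.854667
5. -15.418267, 178.758500
6. 36.022017, -0.610613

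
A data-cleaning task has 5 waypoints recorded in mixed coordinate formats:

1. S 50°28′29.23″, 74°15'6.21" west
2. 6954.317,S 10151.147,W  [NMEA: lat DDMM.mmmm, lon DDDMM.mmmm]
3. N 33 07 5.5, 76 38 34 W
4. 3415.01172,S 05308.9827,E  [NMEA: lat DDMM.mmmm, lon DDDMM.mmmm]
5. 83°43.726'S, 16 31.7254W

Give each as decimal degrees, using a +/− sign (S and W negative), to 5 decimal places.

1. -50.47479, -74.25173
2. -69.90528, -101.85245
3. 33.11819, -76.64278
4. -34.25020, 53.14971
5. -83.72877, -16.52876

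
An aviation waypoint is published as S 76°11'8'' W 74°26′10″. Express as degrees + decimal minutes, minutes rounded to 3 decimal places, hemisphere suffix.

76° 11.133′ S, 74° 26.167′ W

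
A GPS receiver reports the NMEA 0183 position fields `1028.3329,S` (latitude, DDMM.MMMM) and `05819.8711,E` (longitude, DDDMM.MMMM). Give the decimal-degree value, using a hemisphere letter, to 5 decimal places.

Latitude: degrees = first 2 digits = 10, minutes = 28.3329; 10 + 28.3329/60 = 10.472215
Longitude: degrees = first 3 digits = 58, minutes = 19.8711; 58 + 19.8711/60 = 58.331185

10.47222° S, 58.33119° E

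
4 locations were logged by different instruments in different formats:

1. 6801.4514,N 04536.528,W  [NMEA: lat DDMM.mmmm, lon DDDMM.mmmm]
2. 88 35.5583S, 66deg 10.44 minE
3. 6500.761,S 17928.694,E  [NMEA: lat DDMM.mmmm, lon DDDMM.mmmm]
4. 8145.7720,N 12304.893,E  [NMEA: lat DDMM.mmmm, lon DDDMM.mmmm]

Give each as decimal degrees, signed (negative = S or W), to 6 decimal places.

Point 1:
  Latitude: degrees = first 2 digits = 68, minutes = 1.4514; 68 + 1.4514/60 = 68.0241900
  N ⇒ keep positive
  Lon: degrees = first 3 digits = 45, minutes = 36.528; 45 + 36.528/60 = 45.6088000
  W ⇒ negate
Point 2:
  Latitude: 35.5583′ = 0.592638°; total 88.5926383
  S → negative
  Longitude: 66 + 10.44/60 = 66.1740000
  E → positive
Point 3:
  φ: split at 2 digits → 65° and 0.761′; 65 + 0.761/60 = 65.0126833
  hemisphere S, so the sign is −
  Lon: split at 3 digits → 179° and 28.694′; 179 + 28.694/60 = 179.4782333
  E ⇒ keep positive
Point 4:
  Latitude: split at 2 digits → 81° and 45.772′; 81 + 45.772/60 = 81.7628667
  N → positive
  Lon: split at 3 digits → 123° and 4.893′; 123 + 4.893/60 = 123.0815500
  E → positive

1. 68.024190, -45.608800
2. -88.592638, 66.174000
3. -65.012683, 179.478233
4. 81.762867, 123.081550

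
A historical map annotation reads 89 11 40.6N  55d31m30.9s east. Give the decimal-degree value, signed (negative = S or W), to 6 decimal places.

89.194611, 55.525250

Latitude: 89° + 11/60 + 40.6/3600 = 89 + 0.183333 + 0.011278 = 89.1946111
N ⇒ keep positive
λ: 31′ + 30.9″ = 31.51500′; 55 + 31.51500/60 = 55.5252500
E ⇒ keep positive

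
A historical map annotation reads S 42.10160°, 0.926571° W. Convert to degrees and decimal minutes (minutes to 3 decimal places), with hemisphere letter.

42° 6.096′ S, 0° 55.594′ W

Lat: 42° + 0.101600 × 60 = 42° 6.09600′
Lon: minutes = (0.926571 − 0) × 60 = 55.59426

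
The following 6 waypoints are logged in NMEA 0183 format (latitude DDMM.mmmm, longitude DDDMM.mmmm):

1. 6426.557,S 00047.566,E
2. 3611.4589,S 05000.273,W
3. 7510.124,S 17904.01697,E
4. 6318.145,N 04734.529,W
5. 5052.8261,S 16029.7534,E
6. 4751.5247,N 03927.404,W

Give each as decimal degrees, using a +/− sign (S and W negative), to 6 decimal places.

1. -64.442617, 0.792767
2. -36.190982, -50.004550
3. -75.168733, 179.066950
4. 63.302417, -47.575483
5. -50.880435, 160.495890
6. 47.858745, -39.456733

Point 1:
  Lat: degrees = first 2 digits = 64, minutes = 26.557; 64 + 26.557/60 = 64.4426167
  S → negative
  Longitude: degrees = first 3 digits = 0, minutes = 47.566; 0 + 47.566/60 = 0.7927667
  E → positive
Point 2:
  Latitude: split at 2 digits → 36° and 11.4589′; 36 + 11.4589/60 = 36.1909817
  S → negative
  Lon: degrees = first 3 digits = 50, minutes = 0.273; 50 + 0.273/60 = 50.0045500
  W → negative
Point 3:
  φ: degrees = first 2 digits = 75, minutes = 10.124; 75 + 10.124/60 = 75.1687333
  S ⇒ negate
  Lon: degrees = first 3 digits = 179, minutes = 4.01697; 179 + 4.01697/60 = 179.0669495
  E → positive
Point 4:
  Lat: degrees = first 2 digits = 63, minutes = 18.145; 63 + 18.145/60 = 63.3024167
  N ⇒ keep positive
  λ: degrees = first 3 digits = 47, minutes = 34.529; 47 + 34.529/60 = 47.5754833
  W → negative
Point 5:
  Latitude: degrees = first 2 digits = 50, minutes = 52.8261; 50 + 52.8261/60 = 50.8804350
  S → negative
  Lon: split at 3 digits → 160° and 29.7534′; 160 + 29.7534/60 = 160.4958900
  E → positive
Point 6:
  Latitude: split at 2 digits → 47° and 51.5247′; 47 + 51.5247/60 = 47.8587450
  N ⇒ keep positive
  Lon: degrees = first 3 digits = 39, minutes = 27.404; 39 + 27.404/60 = 39.4567333
  hemisphere W, so the sign is −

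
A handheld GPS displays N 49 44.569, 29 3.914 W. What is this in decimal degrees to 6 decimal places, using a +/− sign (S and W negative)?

Lat: 44.569′ = 0.742817°; total 49.7428167
N ⇒ keep positive
Lon: 29 + 3.914/60 = 29.0652333
W → negative

49.742817, -29.065233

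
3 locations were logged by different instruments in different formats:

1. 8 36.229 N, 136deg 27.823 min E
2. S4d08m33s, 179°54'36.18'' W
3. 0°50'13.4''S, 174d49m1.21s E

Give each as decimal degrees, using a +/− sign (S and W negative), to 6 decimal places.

1. 8.603817, 136.463717
2. -4.142500, -179.910050
3. -0.837056, 174.817003

Point 1:
  Lat: 8 + 36.229/60 = 8.6038167
  N → positive
  Longitude: 136 + 27.823/60 = 136.4637167
  E ⇒ keep positive
Point 2:
  Lat: 4 + 8/60 + 33/3600 = 4.1425000
  S ⇒ negate
  Longitude: 179 + 54/60 + 36.18/3600 = 179.9100500
  hemisphere W, so the sign is −
Point 3:
  Lat: 50′ + 13.4″ = 50.22333′; 0 + 50.22333/60 = 0.8370556
  S → negative
  Lon: 49′ + 1.21″ = 49.02017′; 174 + 49.02017/60 = 174.8170028
  E ⇒ keep positive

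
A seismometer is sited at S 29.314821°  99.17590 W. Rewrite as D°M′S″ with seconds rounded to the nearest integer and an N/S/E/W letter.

29°18′53″ S, 99°10′33″ W

Latitude: 0.314821° → 18.88926′; 0.88926 × 60 = 53.36″
Lon: 0.175900° → 10.55400′; 0.55400 × 60 = 33.24″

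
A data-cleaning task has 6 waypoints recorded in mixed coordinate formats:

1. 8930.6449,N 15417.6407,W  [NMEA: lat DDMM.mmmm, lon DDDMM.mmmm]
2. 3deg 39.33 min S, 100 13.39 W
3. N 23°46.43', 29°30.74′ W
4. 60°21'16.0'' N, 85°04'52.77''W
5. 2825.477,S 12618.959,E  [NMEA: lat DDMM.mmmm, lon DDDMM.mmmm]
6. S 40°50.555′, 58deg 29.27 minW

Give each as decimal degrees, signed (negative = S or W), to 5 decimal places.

1. 89.51075, -154.29401
2. -3.65550, -100.22317
3. 23.77383, -29.51233
4. 60.35444, -85.08133
5. -28.42462, 126.31598
6. -40.84258, -58.48783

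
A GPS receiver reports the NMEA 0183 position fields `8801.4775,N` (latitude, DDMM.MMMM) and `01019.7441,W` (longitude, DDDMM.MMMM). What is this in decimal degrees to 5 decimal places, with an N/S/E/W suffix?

Latitude: split at 2 digits → 88° and 1.4775′; 88 + 1.4775/60 = 88.024625
Longitude: degrees = first 3 digits = 10, minutes = 19.7441; 10 + 19.7441/60 = 10.329068

88.02463° N, 10.32907° W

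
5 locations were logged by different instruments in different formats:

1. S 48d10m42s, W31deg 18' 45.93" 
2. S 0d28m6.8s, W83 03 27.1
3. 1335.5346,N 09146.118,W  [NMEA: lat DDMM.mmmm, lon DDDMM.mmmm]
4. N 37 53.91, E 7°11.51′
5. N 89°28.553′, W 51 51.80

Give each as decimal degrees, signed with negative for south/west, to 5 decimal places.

1. -48.17833, -31.31276
2. -0.46856, -83.05753
3. 13.59224, -91.76863
4. 37.89850, 7.19183
5. 89.47588, -51.86333

Point 1:
  Latitude: 48 + 10/60 + 42/3600 = 48.178333
  S → negative
  Lon: 31° + 18/60 + 45.93/3600 = 31 + 0.300000 + 0.012758 = 31.312758
  hemisphere W, so the sign is −
Point 2:
  φ: 28′ + 6.8″ = 28.11333′; 0 + 28.11333/60 = 0.468556
  hemisphere S, so the sign is −
  λ: 83° + 3/60 + 27.1/3600 = 83 + 0.050000 + 0.007528 = 83.057528
  W → negative
Point 3:
  φ: split at 2 digits → 13° and 35.5346′; 13 + 35.5346/60 = 13.592243
  N ⇒ keep positive
  Lon: split at 3 digits → 091° and 46.118′; 91 + 46.118/60 = 91.768633
  W ⇒ negate
Point 4:
  Latitude: 53.91′ = 0.898500°; total 37.898500
  N ⇒ keep positive
  Lon: 7 + 11.51/60 = 7.191833
  E → positive
Point 5:
  Lat: 28.553′ = 0.475883°; total 89.475883
  N → positive
  λ: 51.8′ = 0.863333°; total 51.863333
  W → negative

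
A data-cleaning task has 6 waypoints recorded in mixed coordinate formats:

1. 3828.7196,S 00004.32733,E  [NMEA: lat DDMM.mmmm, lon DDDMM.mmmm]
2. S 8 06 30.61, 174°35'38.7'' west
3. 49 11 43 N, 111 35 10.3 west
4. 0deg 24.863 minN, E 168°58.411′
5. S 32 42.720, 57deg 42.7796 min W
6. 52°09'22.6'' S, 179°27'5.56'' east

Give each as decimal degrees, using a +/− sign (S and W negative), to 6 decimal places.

Point 1:
  Lat: split at 2 digits → 38° and 28.7196′; 38 + 28.7196/60 = 38.4786600
  S ⇒ negate
  λ: split at 3 digits → 000° and 4.32733′; 0 + 4.32733/60 = 0.0721222
  E ⇒ keep positive
Point 2:
  Latitude: 8 + 6/60 + 30.61/3600 = 8.1085028
  S ⇒ negate
  Lon: 35′ + 38.7″ = 35.64500′; 174 + 35.64500/60 = 174.5940833
  hemisphere W, so the sign is −
Point 3:
  φ: 49° + 11/60 + 43/3600 = 49 + 0.183333 + 0.011944 = 49.1952778
  N → positive
  Longitude: 35′ + 10.3″ = 35.17167′; 111 + 35.17167/60 = 111.5861944
  W ⇒ negate
Point 4:
  φ: 24.863′ = 0.414383°; total 0.4143833
  N ⇒ keep positive
  Lon: 58.411′ = 0.973517°; total 168.9735167
  E → positive
Point 5:
  Latitude: 32 + 42.72/60 = 32.7120000
  S → negative
  λ: 57 + 42.7796/60 = 57.7129933
  hemisphere W, so the sign is −
Point 6:
  φ: 52 + 9/60 + 22.6/3600 = 52.1562778
  hemisphere S, so the sign is −
  Longitude: 27′ + 5.56″ = 27.09267′; 179 + 27.09267/60 = 179.4515444
  E → positive

1. -38.478660, 0.072122
2. -8.108503, -174.594083
3. 49.195278, -111.586194
4. 0.414383, 168.973517
5. -32.712000, -57.712993
6. -52.156278, 179.451544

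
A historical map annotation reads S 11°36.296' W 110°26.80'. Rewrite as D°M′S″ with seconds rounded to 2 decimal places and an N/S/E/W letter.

Lat: 36.29600′ → 36′ and 0.29600 × 60 = 17.7600″
λ: fractional minutes 0.80000 × 60 = 48.0000″

11°36′17.76″ S, 110°26′48.00″ W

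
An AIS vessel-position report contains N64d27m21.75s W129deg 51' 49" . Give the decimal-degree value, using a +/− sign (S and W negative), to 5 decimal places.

64.45604, -129.86361

φ: 27′ + 21.75″ = 27.36250′; 64 + 27.36250/60 = 64.456042
N → positive
Lon: 129 + 51/60 + 49/3600 = 129.863611
hemisphere W, so the sign is −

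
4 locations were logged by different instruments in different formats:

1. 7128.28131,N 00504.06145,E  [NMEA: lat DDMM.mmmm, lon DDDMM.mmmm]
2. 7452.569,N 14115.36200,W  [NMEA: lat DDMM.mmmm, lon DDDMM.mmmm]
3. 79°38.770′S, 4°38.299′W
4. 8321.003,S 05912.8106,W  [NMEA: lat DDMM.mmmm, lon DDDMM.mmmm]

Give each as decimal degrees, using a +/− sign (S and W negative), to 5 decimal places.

Point 1:
  φ: split at 2 digits → 71° and 28.28131′; 71 + 28.28131/60 = 71.471355
  N ⇒ keep positive
  Lon: degrees = first 3 digits = 5, minutes = 4.06145; 5 + 4.06145/60 = 5.067691
  E ⇒ keep positive
Point 2:
  Latitude: degrees = first 2 digits = 74, minutes = 52.569; 74 + 52.569/60 = 74.876150
  N → positive
  Longitude: split at 3 digits → 141° and 15.362′; 141 + 15.362/60 = 141.256033
  hemisphere W, so the sign is −
Point 3:
  Latitude: 38.77′ = 0.646167°; total 79.646167
  hemisphere S, so the sign is −
  Longitude: 38.299′ = 0.638317°; total 4.638317
  W ⇒ negate
Point 4:
  Latitude: degrees = first 2 digits = 83, minutes = 21.003; 83 + 21.003/60 = 83.350050
  S → negative
  Lon: split at 3 digits → 059° and 12.8106′; 59 + 12.8106/60 = 59.213510
  W ⇒ negate

1. 71.47136, 5.06769
2. 74.87615, -141.25603
3. -79.64617, -4.63832
4. -83.35005, -59.21351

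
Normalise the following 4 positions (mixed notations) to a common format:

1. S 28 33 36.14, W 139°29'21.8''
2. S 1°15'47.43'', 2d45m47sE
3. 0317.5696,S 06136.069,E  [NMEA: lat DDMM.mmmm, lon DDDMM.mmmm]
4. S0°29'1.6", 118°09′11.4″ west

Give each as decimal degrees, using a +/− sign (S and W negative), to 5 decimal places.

1. -28.56004, -139.48939
2. -1.26318, 2.76306
3. -3.29283, 61.60115
4. -0.48378, -118.15317

Point 1:
  Latitude: 28 + 33/60 + 36.14/3600 = 28.560039
  S → negative
  λ: 139° + 29/60 + 21.8/3600 = 139 + 0.483333 + 0.006056 = 139.489389
  W ⇒ negate
Point 2:
  φ: 1 + 15/60 + 47.43/3600 = 1.263175
  hemisphere S, so the sign is −
  Lon: 45′ + 47″ = 45.78333′; 2 + 45.78333/60 = 2.763056
  E → positive
Point 3:
  Latitude: split at 2 digits → 03° and 17.5696′; 3 + 17.5696/60 = 3.292827
  S ⇒ negate
  Longitude: degrees = first 3 digits = 61, minutes = 36.069; 61 + 36.069/60 = 61.601150
  E ⇒ keep positive
Point 4:
  φ: 0° + 29/60 + 1.6/3600 = 0 + 0.483333 + 0.000444 = 0.483778
  hemisphere S, so the sign is −
  Longitude: 9′ + 11.4″ = 9.19000′; 118 + 9.19000/60 = 118.153167
  W → negative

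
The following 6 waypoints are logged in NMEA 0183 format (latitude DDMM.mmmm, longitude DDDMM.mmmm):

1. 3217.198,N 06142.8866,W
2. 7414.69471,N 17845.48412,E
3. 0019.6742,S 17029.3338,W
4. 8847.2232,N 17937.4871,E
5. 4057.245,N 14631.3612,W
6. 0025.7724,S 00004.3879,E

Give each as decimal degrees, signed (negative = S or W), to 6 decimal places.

Point 1:
  Latitude: split at 2 digits → 32° and 17.198′; 32 + 17.198/60 = 32.2866333
  N ⇒ keep positive
  λ: split at 3 digits → 061° and 42.8866′; 61 + 42.8866/60 = 61.7147767
  W → negative
Point 2:
  φ: split at 2 digits → 74° and 14.69471′; 74 + 14.69471/60 = 74.2449118
  N ⇒ keep positive
  Longitude: degrees = first 3 digits = 178, minutes = 45.48412; 178 + 45.48412/60 = 178.7580687
  E ⇒ keep positive
Point 3:
  φ: split at 2 digits → 00° and 19.6742′; 0 + 19.6742/60 = 0.3279033
  S ⇒ negate
  Longitude: split at 3 digits → 170° and 29.3338′; 170 + 29.3338/60 = 170.4888967
  hemisphere W, so the sign is −
Point 4:
  φ: degrees = first 2 digits = 88, minutes = 47.2232; 88 + 47.2232/60 = 88.7870533
  N ⇒ keep positive
  Lon: split at 3 digits → 179° and 37.4871′; 179 + 37.4871/60 = 179.6247850
  E ⇒ keep positive
Point 5:
  Latitude: split at 2 digits → 40° and 57.245′; 40 + 57.245/60 = 40.9540833
  N ⇒ keep positive
  λ: degrees = first 3 digits = 146, minutes = 31.3612; 146 + 31.3612/60 = 146.5226867
  W → negative
Point 6:
  φ: split at 2 digits → 00° and 25.7724′; 0 + 25.7724/60 = 0.4295400
  S ⇒ negate
  Lon: degrees = first 3 digits = 0, minutes = 4.3879; 0 + 4.3879/60 = 0.0731317
  E ⇒ keep positive

1. 32.286633, -61.714777
2. 74.244912, 178.758069
3. -0.327903, -170.488897
4. 88.787053, 179.624785
5. 40.954083, -146.522687
6. -0.429540, 0.073132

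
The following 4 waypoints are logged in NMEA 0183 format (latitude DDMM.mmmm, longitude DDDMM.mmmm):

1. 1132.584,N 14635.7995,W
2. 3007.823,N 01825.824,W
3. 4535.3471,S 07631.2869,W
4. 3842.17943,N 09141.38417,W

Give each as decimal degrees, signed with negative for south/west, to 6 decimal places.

1. 11.543067, -146.596658
2. 30.130383, -18.430400
3. -45.589118, -76.521448
4. 38.702991, -91.689736

Point 1:
  φ: degrees = first 2 digits = 11, minutes = 32.584; 11 + 32.584/60 = 11.5430667
  N ⇒ keep positive
  Longitude: degrees = first 3 digits = 146, minutes = 35.7995; 146 + 35.7995/60 = 146.5966583
  hemisphere W, so the sign is −
Point 2:
  Lat: split at 2 digits → 30° and 7.823′; 30 + 7.823/60 = 30.1303833
  N ⇒ keep positive
  λ: split at 3 digits → 018° and 25.824′; 18 + 25.824/60 = 18.4304000
  W → negative
Point 3:
  φ: split at 2 digits → 45° and 35.3471′; 45 + 35.3471/60 = 45.5891183
  hemisphere S, so the sign is −
  Longitude: degrees = first 3 digits = 76, minutes = 31.2869; 76 + 31.2869/60 = 76.5214483
  W → negative
Point 4:
  φ: degrees = first 2 digits = 38, minutes = 42.17943; 38 + 42.17943/60 = 38.7029905
  N ⇒ keep positive
  λ: degrees = first 3 digits = 91, minutes = 41.38417; 91 + 41.38417/60 = 91.6897362
  hemisphere W, so the sign is −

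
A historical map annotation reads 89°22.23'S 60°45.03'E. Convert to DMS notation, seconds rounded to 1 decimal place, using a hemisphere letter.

89°22′13.8″ S, 60°45′1.8″ E

φ: 22.23000′ → 22′ and 0.23000 × 60 = 13.800″
λ: fractional minutes 0.03000 × 60 = 1.800″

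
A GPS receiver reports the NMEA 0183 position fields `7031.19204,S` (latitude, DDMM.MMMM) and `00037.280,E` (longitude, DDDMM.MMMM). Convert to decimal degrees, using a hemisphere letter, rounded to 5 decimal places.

70.51987° S, 0.62133° E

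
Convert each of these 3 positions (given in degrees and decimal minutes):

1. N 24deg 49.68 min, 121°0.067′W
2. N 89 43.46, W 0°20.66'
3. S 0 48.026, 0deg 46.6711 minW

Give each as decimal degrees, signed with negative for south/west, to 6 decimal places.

Point 1:
  Lat: 24 + 49.68/60 = 24.8280000
  N → positive
  λ: 0.067′ = 0.001117°; total 121.0011167
  W → negative
Point 2:
  Lat: 43.46′ = 0.724333°; total 89.7243333
  N ⇒ keep positive
  Lon: 0 + 20.66/60 = 0.3443333
  W → negative
Point 3:
  φ: 0 + 48.026/60 = 0.8004333
  S → negative
  λ: 46.6711′ = 0.777852°; total 0.7778517
  hemisphere W, so the sign is −

1. 24.828000, -121.001117
2. 89.724333, -0.344333
3. -0.800433, -0.777852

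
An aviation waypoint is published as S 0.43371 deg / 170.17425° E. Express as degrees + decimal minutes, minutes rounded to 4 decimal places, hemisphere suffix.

0° 26.0226′ S, 170° 10.4550′ E

Latitude: fractional part 0.433710 → 26.022600 minutes
Longitude: minutes = (170.174250 − 170) × 60 = 10.455000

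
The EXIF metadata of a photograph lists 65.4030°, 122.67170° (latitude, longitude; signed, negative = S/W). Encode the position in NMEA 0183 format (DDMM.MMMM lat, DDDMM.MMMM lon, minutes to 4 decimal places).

6524.1800,N / 12240.3020,E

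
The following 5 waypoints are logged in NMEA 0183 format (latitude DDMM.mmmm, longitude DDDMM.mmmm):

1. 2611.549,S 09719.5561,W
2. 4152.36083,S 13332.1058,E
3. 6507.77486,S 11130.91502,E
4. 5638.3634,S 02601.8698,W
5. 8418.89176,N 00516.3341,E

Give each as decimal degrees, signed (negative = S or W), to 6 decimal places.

Point 1:
  Lat: degrees = first 2 digits = 26, minutes = 11.549; 26 + 11.549/60 = 26.1924833
  S → negative
  Longitude: degrees = first 3 digits = 97, minutes = 19.5561; 97 + 19.5561/60 = 97.3259350
  W ⇒ negate
Point 2:
  φ: split at 2 digits → 41° and 52.36083′; 41 + 52.36083/60 = 41.8726805
  S → negative
  Lon: split at 3 digits → 133° and 32.1058′; 133 + 32.1058/60 = 133.5350967
  E → positive
Point 3:
  Latitude: degrees = first 2 digits = 65, minutes = 7.77486; 65 + 7.77486/60 = 65.1295810
  S ⇒ negate
  Longitude: split at 3 digits → 111° and 30.91502′; 111 + 30.91502/60 = 111.5152503
  E → positive
Point 4:
  φ: degrees = first 2 digits = 56, minutes = 38.3634; 56 + 38.3634/60 = 56.6393900
  S ⇒ negate
  Lon: split at 3 digits → 026° and 1.8698′; 26 + 1.8698/60 = 26.0311633
  W → negative
Point 5:
  Lat: degrees = first 2 digits = 84, minutes = 18.89176; 84 + 18.89176/60 = 84.3148627
  N → positive
  λ: split at 3 digits → 005° and 16.3341′; 5 + 16.3341/60 = 5.2722350
  E → positive

1. -26.192483, -97.325935
2. -41.872681, 133.535097
3. -65.129581, 111.515250
4. -56.639390, -26.031163
5. 84.314863, 5.272235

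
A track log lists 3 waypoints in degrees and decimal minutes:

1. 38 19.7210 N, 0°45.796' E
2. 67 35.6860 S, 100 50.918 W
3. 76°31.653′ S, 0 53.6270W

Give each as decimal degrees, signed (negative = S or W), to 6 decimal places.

1. 38.328683, 0.763267
2. -67.594767, -100.848633
3. -76.527550, -0.893783

Point 1:
  Latitude: 19.721′ = 0.328683°; total 38.3286833
  N → positive
  λ: 45.796′ = 0.763267°; total 0.7632667
  E → positive
Point 2:
  Latitude: 35.686′ = 0.594767°; total 67.5947667
  S ⇒ negate
  Longitude: 100 + 50.918/60 = 100.8486333
  W → negative
Point 3:
  Lat: 31.653′ = 0.527550°; total 76.5275500
  S → negative
  Longitude: 53.627′ = 0.893783°; total 0.8937833
  W ⇒ negate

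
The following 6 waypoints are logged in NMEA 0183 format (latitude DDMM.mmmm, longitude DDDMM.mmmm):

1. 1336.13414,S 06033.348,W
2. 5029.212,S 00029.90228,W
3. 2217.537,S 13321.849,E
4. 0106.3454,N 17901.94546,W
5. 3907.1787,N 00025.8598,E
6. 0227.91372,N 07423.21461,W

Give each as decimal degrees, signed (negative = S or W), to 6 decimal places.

1. -13.602236, -60.555800
2. -50.486867, -0.498371
3. -22.292283, 133.364150
4. 1.105757, -179.032424
5. 39.119645, 0.430997
6. 2.465229, -74.386910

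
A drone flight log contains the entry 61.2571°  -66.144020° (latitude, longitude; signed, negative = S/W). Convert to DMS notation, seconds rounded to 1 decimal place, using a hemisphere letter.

61°15′25.6″ N, 66°08′38.5″ W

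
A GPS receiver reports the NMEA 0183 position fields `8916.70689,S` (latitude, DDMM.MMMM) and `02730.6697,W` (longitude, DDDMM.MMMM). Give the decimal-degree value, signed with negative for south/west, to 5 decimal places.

Latitude: split at 2 digits → 89° and 16.70689′; 89 + 16.70689/60 = 89.278448
S → negative
λ: split at 3 digits → 027° and 30.6697′; 27 + 30.6697/60 = 27.511162
W → negative

-89.27845, -27.51116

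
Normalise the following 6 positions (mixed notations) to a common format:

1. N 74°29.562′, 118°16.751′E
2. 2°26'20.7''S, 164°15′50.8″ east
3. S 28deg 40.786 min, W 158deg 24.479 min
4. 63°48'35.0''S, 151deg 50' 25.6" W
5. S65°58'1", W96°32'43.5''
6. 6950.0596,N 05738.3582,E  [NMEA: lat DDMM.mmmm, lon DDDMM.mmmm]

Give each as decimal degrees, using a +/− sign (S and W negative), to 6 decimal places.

Point 1:
  Lat: 74 + 29.562/60 = 74.4927000
  N → positive
  Longitude: 16.751′ = 0.279183°; total 118.2791833
  E ⇒ keep positive
Point 2:
  Latitude: 2 + 26/60 + 20.7/3600 = 2.4390833
  S ⇒ negate
  Longitude: 15′ + 50.8″ = 15.84667′; 164 + 15.84667/60 = 164.2641111
  E → positive
Point 3:
  φ: 40.786′ = 0.679767°; total 28.6797667
  S ⇒ negate
  λ: 24.479′ = 0.407983°; total 158.4079833
  W → negative
Point 4:
  Latitude: 48′ + 35″ = 48.58333′; 63 + 48.58333/60 = 63.8097222
  S → negative
  λ: 151 + 50/60 + 25.6/3600 = 151.8404444
  W ⇒ negate
Point 5:
  Latitude: 65° + 58/60 + 1/3600 = 65 + 0.966667 + 0.000278 = 65.9669444
  S ⇒ negate
  Longitude: 32′ + 43.5″ = 32.72500′; 96 + 32.72500/60 = 96.5454167
  hemisphere W, so the sign is −
Point 6:
  Lat: split at 2 digits → 69° and 50.0596′; 69 + 50.0596/60 = 69.8343267
  N ⇒ keep positive
  Lon: degrees = first 3 digits = 57, minutes = 38.3582; 57 + 38.3582/60 = 57.6393033
  E ⇒ keep positive

1. 74.492700, 118.279183
2. -2.439083, 164.264111
3. -28.679767, -158.407983
4. -63.809722, -151.840444
5. -65.966944, -96.545417
6. 69.834327, 57.639303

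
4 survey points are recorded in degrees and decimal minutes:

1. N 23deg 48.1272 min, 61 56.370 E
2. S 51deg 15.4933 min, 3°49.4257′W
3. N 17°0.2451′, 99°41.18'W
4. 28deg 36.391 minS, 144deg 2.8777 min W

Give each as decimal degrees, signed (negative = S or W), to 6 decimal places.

1. 23.802120, 61.939500
2. -51.258222, -3.823762
3. 17.004085, -99.686333
4. -28.606517, -144.047962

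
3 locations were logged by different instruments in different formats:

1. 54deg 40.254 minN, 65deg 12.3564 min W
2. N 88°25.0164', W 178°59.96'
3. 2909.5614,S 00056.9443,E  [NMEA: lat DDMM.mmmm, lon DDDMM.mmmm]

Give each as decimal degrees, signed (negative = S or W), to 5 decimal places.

1. 54.67090, -65.20594
2. 88.41694, -178.99933
3. -29.15936, 0.94907

Point 1:
  Lat: 40.254′ = 0.670900°; total 54.670900
  N → positive
  λ: 12.3564′ = 0.205940°; total 65.205940
  W → negative
Point 2:
  Latitude: 25.0164′ = 0.416940°; total 88.416940
  N → positive
  Longitude: 59.96′ = 0.999333°; total 178.999333
  W → negative
Point 3:
  φ: split at 2 digits → 29° and 9.5614′; 29 + 9.5614/60 = 29.159357
  hemisphere S, so the sign is −
  Lon: split at 3 digits → 000° and 56.9443′; 0 + 56.9443/60 = 0.949072
  E ⇒ keep positive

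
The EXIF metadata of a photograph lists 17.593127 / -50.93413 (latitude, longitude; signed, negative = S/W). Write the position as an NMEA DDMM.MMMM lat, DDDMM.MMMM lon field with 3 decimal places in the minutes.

1735.588,N / 05056.048,W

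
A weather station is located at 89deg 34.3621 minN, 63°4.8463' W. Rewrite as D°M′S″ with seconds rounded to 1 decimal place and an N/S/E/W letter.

φ: fractional minutes 0.36210 × 60 = 21.726″
Longitude: fractional minutes 0.84630 × 60 = 50.778″

89°34′21.7″ N, 63°04′50.8″ W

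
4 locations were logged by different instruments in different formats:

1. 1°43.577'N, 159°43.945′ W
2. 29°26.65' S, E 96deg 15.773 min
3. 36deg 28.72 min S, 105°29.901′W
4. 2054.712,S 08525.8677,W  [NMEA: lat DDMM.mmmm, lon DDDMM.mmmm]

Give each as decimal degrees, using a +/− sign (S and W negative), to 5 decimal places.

1. 1.72628, -159.73242
2. -29.44417, 96.26288
3. -36.47867, -105.49835
4. -20.91187, -85.43113

Point 1:
  φ: 1 + 43.577/60 = 1.726283
  N ⇒ keep positive
  λ: 43.945′ = 0.732417°; total 159.732417
  W ⇒ negate
Point 2:
  φ: 29 + 26.65/60 = 29.444167
  hemisphere S, so the sign is −
  Lon: 15.773′ = 0.262883°; total 96.262883
  E ⇒ keep positive
Point 3:
  φ: 36 + 28.72/60 = 36.478667
  S ⇒ negate
  λ: 29.901′ = 0.498350°; total 105.498350
  W ⇒ negate
Point 4:
  Lat: split at 2 digits → 20° and 54.712′; 20 + 54.712/60 = 20.911867
  S ⇒ negate
  Longitude: degrees = first 3 digits = 85, minutes = 25.8677; 85 + 25.8677/60 = 85.431128
  W ⇒ negate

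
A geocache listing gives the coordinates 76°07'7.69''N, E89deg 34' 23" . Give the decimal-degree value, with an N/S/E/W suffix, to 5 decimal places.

φ: 76° + 7/60 + 7.69/3600 = 76 + 0.116667 + 0.002136 = 76.118803
Longitude: 34′ + 23″ = 34.38333′; 89 + 34.38333/60 = 89.573056

76.11880° N, 89.57306° E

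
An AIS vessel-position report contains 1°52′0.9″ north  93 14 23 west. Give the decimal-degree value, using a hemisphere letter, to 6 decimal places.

1.866917° N, 93.239722° W

Lat: 52′ + 0.9″ = 52.01500′; 1 + 52.01500/60 = 1.8669167
Longitude: 14′ + 23″ = 14.38333′; 93 + 14.38333/60 = 93.2397222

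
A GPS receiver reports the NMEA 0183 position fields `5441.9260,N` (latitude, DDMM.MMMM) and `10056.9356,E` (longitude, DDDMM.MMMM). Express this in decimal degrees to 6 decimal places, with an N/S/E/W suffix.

54.698767° N, 100.948927° E

φ: split at 2 digits → 54° and 41.926′; 54 + 41.926/60 = 54.6987667
Longitude: split at 3 digits → 100° and 56.9356′; 100 + 56.9356/60 = 100.9489267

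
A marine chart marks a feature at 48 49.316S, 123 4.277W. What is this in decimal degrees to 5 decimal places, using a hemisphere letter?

48.82193° S, 123.07128° W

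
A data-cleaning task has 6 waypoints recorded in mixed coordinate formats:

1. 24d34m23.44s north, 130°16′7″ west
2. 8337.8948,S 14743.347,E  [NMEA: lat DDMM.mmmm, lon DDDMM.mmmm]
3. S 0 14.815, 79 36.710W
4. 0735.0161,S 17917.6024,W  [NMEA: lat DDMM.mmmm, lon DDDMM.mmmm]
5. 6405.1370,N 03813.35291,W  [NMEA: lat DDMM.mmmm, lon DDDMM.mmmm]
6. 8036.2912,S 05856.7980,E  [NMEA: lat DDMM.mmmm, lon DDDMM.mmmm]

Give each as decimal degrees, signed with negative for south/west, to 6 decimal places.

Point 1:
  Latitude: 34′ + 23.44″ = 34.39067′; 24 + 34.39067/60 = 24.5731778
  N ⇒ keep positive
  λ: 130 + 16/60 + 7/3600 = 130.2686111
  hemisphere W, so the sign is −
Point 2:
  Latitude: degrees = first 2 digits = 83, minutes = 37.8948; 83 + 37.8948/60 = 83.6315800
  S → negative
  Lon: split at 3 digits → 147° and 43.347′; 147 + 43.347/60 = 147.7224500
  E → positive
Point 3:
  φ: 0 + 14.815/60 = 0.2469167
  S ⇒ negate
  Longitude: 36.71′ = 0.611833°; total 79.6118333
  hemisphere W, so the sign is −
Point 4:
  Lat: split at 2 digits → 07° and 35.0161′; 7 + 35.0161/60 = 7.5836017
  S ⇒ negate
  λ: split at 3 digits → 179° and 17.6024′; 179 + 17.6024/60 = 179.2933733
  hemisphere W, so the sign is −
Point 5:
  Lat: split at 2 digits → 64° and 5.137′; 64 + 5.137/60 = 64.0856167
  N ⇒ keep positive
  Lon: degrees = first 3 digits = 38, minutes = 13.35291; 38 + 13.35291/60 = 38.2225485
  W ⇒ negate
Point 6:
  Latitude: degrees = first 2 digits = 80, minutes = 36.2912; 80 + 36.2912/60 = 80.6048533
  hemisphere S, so the sign is −
  Longitude: degrees = first 3 digits = 58, minutes = 56.798; 58 + 56.798/60 = 58.9466333
  E ⇒ keep positive

1. 24.573178, -130.268611
2. -83.631580, 147.722450
3. -0.246917, -79.611833
4. -7.583602, -179.293373
5. 64.085617, -38.222549
6. -80.604853, 58.946633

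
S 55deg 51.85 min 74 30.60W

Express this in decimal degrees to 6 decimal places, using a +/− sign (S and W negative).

Latitude: 55 + 51.85/60 = 55.8641667
hemisphere S, so the sign is −
Longitude: 74 + 30.6/60 = 74.5100000
W ⇒ negate

-55.864167, -74.510000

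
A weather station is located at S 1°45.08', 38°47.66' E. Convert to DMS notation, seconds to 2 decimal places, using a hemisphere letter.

1°45′4.80″ S, 38°47′39.60″ E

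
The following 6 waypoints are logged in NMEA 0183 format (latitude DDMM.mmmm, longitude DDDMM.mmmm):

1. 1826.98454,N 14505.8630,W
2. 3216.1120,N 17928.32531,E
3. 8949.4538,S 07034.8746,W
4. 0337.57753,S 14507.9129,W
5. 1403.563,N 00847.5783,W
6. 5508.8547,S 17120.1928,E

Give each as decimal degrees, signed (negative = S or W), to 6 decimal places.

Point 1:
  Lat: split at 2 digits → 18° and 26.98454′; 18 + 26.98454/60 = 18.4497423
  N ⇒ keep positive
  Longitude: split at 3 digits → 145° and 5.863′; 145 + 5.863/60 = 145.0977167
  W ⇒ negate
Point 2:
  Lat: split at 2 digits → 32° and 16.112′; 32 + 16.112/60 = 32.2685333
  N → positive
  Longitude: split at 3 digits → 179° and 28.32531′; 179 + 28.32531/60 = 179.4720885
  E → positive
Point 3:
  φ: split at 2 digits → 89° and 49.4538′; 89 + 49.4538/60 = 89.8242300
  S → negative
  Lon: split at 3 digits → 070° and 34.8746′; 70 + 34.8746/60 = 70.5812433
  W ⇒ negate
Point 4:
  Lat: degrees = first 2 digits = 3, minutes = 37.57753; 3 + 37.57753/60 = 3.6262922
  hemisphere S, so the sign is −
  Lon: degrees = first 3 digits = 145, minutes = 7.9129; 145 + 7.9129/60 = 145.1318817
  W → negative
Point 5:
  φ: split at 2 digits → 14° and 3.563′; 14 + 3.563/60 = 14.0593833
  N ⇒ keep positive
  Lon: degrees = first 3 digits = 8, minutes = 47.5783; 8 + 47.5783/60 = 8.7929717
  W ⇒ negate
Point 6:
  Latitude: degrees = first 2 digits = 55, minutes = 8.8547; 55 + 8.8547/60 = 55.1475783
  hemisphere S, so the sign is −
  Lon: degrees = first 3 digits = 171, minutes = 20.1928; 171 + 20.1928/60 = 171.3365467
  E → positive

1. 18.449742, -145.097717
2. 32.268533, 179.472089
3. -89.824230, -70.581243
4. -3.626292, -145.131882
5. 14.059383, -8.792972
6. -55.147578, 171.336547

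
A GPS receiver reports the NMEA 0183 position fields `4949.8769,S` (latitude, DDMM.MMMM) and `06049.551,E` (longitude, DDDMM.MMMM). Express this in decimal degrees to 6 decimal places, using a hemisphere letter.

φ: split at 2 digits → 49° and 49.8769′; 49 + 49.8769/60 = 49.8312817
λ: degrees = first 3 digits = 60, minutes = 49.551; 60 + 49.551/60 = 60.8258500

49.831282° S, 60.825850° E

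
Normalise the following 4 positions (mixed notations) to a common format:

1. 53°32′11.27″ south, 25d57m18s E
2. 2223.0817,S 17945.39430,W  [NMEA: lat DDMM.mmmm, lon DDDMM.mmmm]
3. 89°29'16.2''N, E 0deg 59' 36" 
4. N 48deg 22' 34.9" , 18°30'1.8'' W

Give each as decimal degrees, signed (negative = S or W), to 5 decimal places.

Point 1:
  Latitude: 53 + 32/60 + 11.27/3600 = 53.536464
  S → negative
  Longitude: 25° + 57/60 + 18/3600 = 25 + 0.950000 + 0.005000 = 25.955000
  E ⇒ keep positive
Point 2:
  φ: degrees = first 2 digits = 22, minutes = 23.0817; 22 + 23.0817/60 = 22.384695
  hemisphere S, so the sign is −
  Longitude: split at 3 digits → 179° and 45.3943′; 179 + 45.3943/60 = 179.756572
  hemisphere W, so the sign is −
Point 3:
  φ: 29′ + 16.2″ = 29.27000′; 89 + 29.27000/60 = 89.487833
  N ⇒ keep positive
  λ: 0 + 59/60 + 36/3600 = 0.993333
  E ⇒ keep positive
Point 4:
  Lat: 48 + 22/60 + 34.9/3600 = 48.376361
  N ⇒ keep positive
  λ: 18° + 30/60 + 1.8/3600 = 18 + 0.500000 + 0.000500 = 18.500500
  W ⇒ negate

1. -53.53646, 25.95500
2. -22.38470, -179.75657
3. 89.48783, 0.99333
4. 48.37636, -18.50050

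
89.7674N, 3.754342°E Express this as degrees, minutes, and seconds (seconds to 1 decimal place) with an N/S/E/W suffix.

89°46′2.6″ N, 3°45′15.6″ E

Lat: 0.767400 × 60 = 46.04400′ → 46′, remainder × 60 = 2.640″
Lon: 0.754342 × 60 = 45.26052′ → 45′, remainder × 60 = 15.631″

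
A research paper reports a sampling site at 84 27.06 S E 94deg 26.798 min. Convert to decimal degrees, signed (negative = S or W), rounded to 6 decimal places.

Latitude: 27.06′ = 0.451000°; total 84.4510000
S ⇒ negate
Lon: 94 + 26.798/60 = 94.4466333
E → positive

-84.451000, 94.446633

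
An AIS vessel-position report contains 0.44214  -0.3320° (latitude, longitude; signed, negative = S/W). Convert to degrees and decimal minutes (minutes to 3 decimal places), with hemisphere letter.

0° 26.528′ N, 0° 19.920′ W

Lat: minutes = (0.442140 − 0) × 60 = 26.52840
Longitude is negative → W; |value| = 0.332000
Longitude: 0° + 0.332000 × 60 = 0° 19.92000′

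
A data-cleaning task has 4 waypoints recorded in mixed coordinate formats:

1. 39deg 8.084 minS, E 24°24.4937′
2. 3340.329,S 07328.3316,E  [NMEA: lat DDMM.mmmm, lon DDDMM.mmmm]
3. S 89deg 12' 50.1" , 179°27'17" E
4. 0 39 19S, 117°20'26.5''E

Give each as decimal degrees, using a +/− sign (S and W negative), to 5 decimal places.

1. -39.13473, 24.40823
2. -33.67215, 73.47219
3. -89.21392, 179.45472
4. -0.65528, 117.34069

Point 1:
  Lat: 8.084′ = 0.134733°; total 39.134733
  hemisphere S, so the sign is −
  λ: 24.4937′ = 0.408228°; total 24.408228
  E ⇒ keep positive
Point 2:
  Lat: split at 2 digits → 33° and 40.329′; 33 + 40.329/60 = 33.672150
  hemisphere S, so the sign is −
  λ: degrees = first 3 digits = 73, minutes = 28.3316; 73 + 28.3316/60 = 73.472193
  E ⇒ keep positive
Point 3:
  φ: 89 + 12/60 + 50.1/3600 = 89.213917
  hemisphere S, so the sign is −
  Lon: 179 + 27/60 + 17/3600 = 179.454722
  E ⇒ keep positive
Point 4:
  Lat: 39′ + 19″ = 39.31667′; 0 + 39.31667/60 = 0.655278
  hemisphere S, so the sign is −
  Longitude: 117 + 20/60 + 26.5/3600 = 117.340694
  E ⇒ keep positive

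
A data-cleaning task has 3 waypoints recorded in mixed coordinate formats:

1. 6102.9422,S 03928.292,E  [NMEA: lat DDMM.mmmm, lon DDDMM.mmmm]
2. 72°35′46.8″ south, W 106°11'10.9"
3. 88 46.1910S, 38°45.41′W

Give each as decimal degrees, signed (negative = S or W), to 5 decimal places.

1. -61.04904, 39.47153
2. -72.59633, -106.18636
3. -88.76985, -38.75683

Point 1:
  φ: degrees = first 2 digits = 61, minutes = 2.9422; 61 + 2.9422/60 = 61.049037
  hemisphere S, so the sign is −
  Lon: split at 3 digits → 039° and 28.292′; 39 + 28.292/60 = 39.471533
  E ⇒ keep positive
Point 2:
  Lat: 72 + 35/60 + 46.8/3600 = 72.596333
  S ⇒ negate
  Lon: 11′ + 10.9″ = 11.18167′; 106 + 11.18167/60 = 106.186361
  hemisphere W, so the sign is −
Point 3:
  Latitude: 46.191′ = 0.769850°; total 88.769850
  S ⇒ negate
  Longitude: 45.41′ = 0.756833°; total 38.756833
  hemisphere W, so the sign is −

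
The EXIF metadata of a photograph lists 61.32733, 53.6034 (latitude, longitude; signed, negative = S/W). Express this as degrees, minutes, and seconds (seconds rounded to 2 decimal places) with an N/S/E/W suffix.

Lat: 0.327330° → 19.63980′; 0.63980 × 60 = 38.3880″
Longitude: 0.603400° → 36.20400′; 0.20400 × 60 = 12.2400″

61°19′38.39″ N, 53°36′12.24″ E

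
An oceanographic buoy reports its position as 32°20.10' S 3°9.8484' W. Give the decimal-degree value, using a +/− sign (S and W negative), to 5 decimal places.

Lat: 20.1′ = 0.335000°; total 32.335000
S ⇒ negate
Longitude: 9.8484′ = 0.164140°; total 3.164140
hemisphere W, so the sign is −

-32.33500, -3.16414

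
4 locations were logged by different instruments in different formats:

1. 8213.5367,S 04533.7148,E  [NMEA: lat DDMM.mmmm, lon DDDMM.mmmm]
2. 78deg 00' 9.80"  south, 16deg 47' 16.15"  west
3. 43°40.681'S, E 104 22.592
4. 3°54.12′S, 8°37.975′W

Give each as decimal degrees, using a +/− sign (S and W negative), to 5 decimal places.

1. -82.22561, 45.56191
2. -78.00272, -16.78782
3. -43.67802, 104.37653
4. -3.90200, -8.63292

Point 1:
  Latitude: split at 2 digits → 82° and 13.5367′; 82 + 13.5367/60 = 82.225612
  S → negative
  Lon: split at 3 digits → 045° and 33.7148′; 45 + 33.7148/60 = 45.561913
  E ⇒ keep positive
Point 2:
  φ: 0′ + 9.8″ = 0.16333′; 78 + 0.16333/60 = 78.002722
  S ⇒ negate
  Longitude: 16° + 47/60 + 16.15/3600 = 16 + 0.783333 + 0.004486 = 16.787819
  hemisphere W, so the sign is −
Point 3:
  Latitude: 40.681′ = 0.678017°; total 43.678017
  hemisphere S, so the sign is −
  λ: 22.592′ = 0.376533°; total 104.376533
  E ⇒ keep positive
Point 4:
  Lat: 3 + 54.12/60 = 3.902000
  hemisphere S, so the sign is −
  Lon: 37.975′ = 0.632917°; total 8.632917
  W → negative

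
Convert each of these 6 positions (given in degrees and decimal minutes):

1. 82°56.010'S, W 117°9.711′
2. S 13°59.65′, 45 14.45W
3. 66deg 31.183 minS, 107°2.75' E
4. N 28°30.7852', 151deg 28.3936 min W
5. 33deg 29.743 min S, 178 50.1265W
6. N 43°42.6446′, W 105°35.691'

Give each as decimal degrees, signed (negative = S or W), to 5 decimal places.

Point 1:
  Lat: 56.01′ = 0.933500°; total 82.933500
  hemisphere S, so the sign is −
  Longitude: 117 + 9.711/60 = 117.161850
  hemisphere W, so the sign is −
Point 2:
  Lat: 59.65′ = 0.994167°; total 13.994167
  S → negative
  Longitude: 14.45′ = 0.240833°; total 45.240833
  W ⇒ negate
Point 3:
  φ: 31.183′ = 0.519717°; total 66.519717
  hemisphere S, so the sign is −
  Lon: 2.75′ = 0.045833°; total 107.045833
  E ⇒ keep positive
Point 4:
  Latitude: 30.7852′ = 0.513087°; total 28.513087
  N → positive
  λ: 151 + 28.3936/60 = 151.473227
  W ⇒ negate
Point 5:
  Latitude: 33 + 29.743/60 = 33.495717
  S → negative
  Longitude: 178 + 50.1265/60 = 178.835442
  W → negative
Point 6:
  Latitude: 42.6446′ = 0.710743°; total 43.710743
  N ⇒ keep positive
  Lon: 105 + 35.691/60 = 105.594850
  W ⇒ negate

1. -82.93350, -117.16185
2. -13.99417, -45.24083
3. -66.51972, 107.04583
4. 28.51309, -151.47323
5. -33.49572, -178.83544
6. 43.71074, -105.59485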